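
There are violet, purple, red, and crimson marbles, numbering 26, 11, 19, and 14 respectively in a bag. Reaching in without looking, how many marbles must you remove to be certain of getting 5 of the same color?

Treat the 4 colors as pigeonholes.
The worst case takes 4 marbles of each color without reaching 5 of any: 4 × 4 = 16.
The next marble must bring some color to 5, so 16 + 1 = 17.

17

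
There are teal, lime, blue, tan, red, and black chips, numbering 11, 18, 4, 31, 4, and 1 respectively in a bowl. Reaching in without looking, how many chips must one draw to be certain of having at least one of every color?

The hardest color to obtain is black: we could draw every other chip first — 69 − 1 = 68 chips — without a single black one.
The next draw must be black, so 68 + 1 = 69.

69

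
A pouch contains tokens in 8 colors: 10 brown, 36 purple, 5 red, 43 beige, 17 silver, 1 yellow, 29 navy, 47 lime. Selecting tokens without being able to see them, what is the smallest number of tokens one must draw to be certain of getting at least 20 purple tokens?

The worst case draws every non-purple token first: 10 + 5 + 43 + 17 + 1 + 29 + 47 = 152.
The next 20 draws are then forced to be purple, giving 152 + 20 = 172.

172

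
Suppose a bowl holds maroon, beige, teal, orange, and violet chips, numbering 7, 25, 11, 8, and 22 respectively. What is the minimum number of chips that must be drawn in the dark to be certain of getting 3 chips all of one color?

11

Treat the 5 colors as pigeonholes.
The worst case takes 2 chips of each color without reaching 3 of any: 5 × 2 = 10.
The next chip must bring some color to 3, so 10 + 1 = 11.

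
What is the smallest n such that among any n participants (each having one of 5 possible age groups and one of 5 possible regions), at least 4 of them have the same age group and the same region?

There are 5 × 5 = 25 (age group, region) combinations acting as pigeonholes.
With 25 × 3 = 75 participants we could place exactly 3 in each, with no (age group, region) pair reaching 4.
One more forces some (age group, region) pair to hold 4, so 75 + 1 = 76.

76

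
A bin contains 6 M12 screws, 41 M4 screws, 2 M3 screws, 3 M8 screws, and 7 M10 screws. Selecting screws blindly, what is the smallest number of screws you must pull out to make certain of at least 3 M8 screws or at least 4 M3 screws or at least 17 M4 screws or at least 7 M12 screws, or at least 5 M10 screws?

31

The worst case stops just short of every target: 6 M12, 16 M4, all 2 M3, 2 M8, 4 M10 — 6 + 16 + 2 + 2 + 4 = 30 screws.
One more screw must push some size to its target, so 30 + 1 = 31.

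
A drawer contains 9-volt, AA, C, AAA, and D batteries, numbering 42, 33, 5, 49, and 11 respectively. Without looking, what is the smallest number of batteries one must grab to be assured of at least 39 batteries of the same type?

Treat the 5 types as pigeonholes.
In the worst case we take at most 38 of each type, but all 33 AA, all 5 C, and all 11 D (fewer than 38), giving 38 + 33 + 5 + 38 + 11 = 125.
One more battery then forces some type to 39, so 125 + 1 = 126.

126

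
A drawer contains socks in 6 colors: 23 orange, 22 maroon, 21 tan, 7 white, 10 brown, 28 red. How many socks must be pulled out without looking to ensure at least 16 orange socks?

The worst case draws every non-orange sock first: 22 + 21 + 7 + 10 + 28 = 88.
The next 16 draws are then forced to be orange, giving 88 + 16 = 104.

104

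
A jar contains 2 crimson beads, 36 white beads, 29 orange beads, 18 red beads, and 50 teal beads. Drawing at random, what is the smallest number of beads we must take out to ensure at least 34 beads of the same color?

In the worst case we take at most 33 of each color, but all 2 crimson, all 29 orange, and all 18 red (fewer than 33), giving 2 + 33 + 29 + 18 + 33 = 115.
One more bead then forces some color to 34, so 115 + 1 = 116.

116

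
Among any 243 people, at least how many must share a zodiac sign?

21

There are 12 zodiac signs, which serve as the pigeonholes.
If each of the 12 zodiac signs held at most 20, the total would be at most 12 × 20 = 240 < 243, a contradiction.
So at least one holds ⌈243/12⌉ = 21.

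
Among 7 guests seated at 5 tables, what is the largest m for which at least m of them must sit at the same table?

2

The 7 guests fall into 5 tables.
If each of the 5 tables held at most 1, the total would be at most 5 × 1 = 5 < 7, a contradiction.
So at least one holds ⌈7/5⌉ = 2.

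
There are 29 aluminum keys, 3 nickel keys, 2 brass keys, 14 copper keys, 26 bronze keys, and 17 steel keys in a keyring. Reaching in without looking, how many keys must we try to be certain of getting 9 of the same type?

Treat the 6 types as pigeonholes.
In the worst case we take at most 8 of each type, but all 3 nickel and all 2 brass (fewer than 8), giving 8 + 3 + 2 + 8 + 8 + 8 = 37.
One more key then forces some type to 9, so 37 + 1 = 38.

38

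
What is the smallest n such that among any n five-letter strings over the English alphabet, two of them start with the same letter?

There are 26 possible first letters acting as pigeonholes.
With 26 five-letter strings over the English alphabet we could place one in each, avoiding any repeat.
One more forces some class to hold 2, so 26 + 1 = 27.

27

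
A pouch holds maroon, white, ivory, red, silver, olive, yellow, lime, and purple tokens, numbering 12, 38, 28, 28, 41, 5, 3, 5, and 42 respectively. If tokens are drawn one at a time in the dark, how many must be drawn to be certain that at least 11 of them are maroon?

The worst case draws every non-maroon token first: 38 + 28 + 28 + 41 + 5 + 3 + 5 + 42 = 190.
The next 11 draws are then forced to be maroon, giving 190 + 11 = 201.

201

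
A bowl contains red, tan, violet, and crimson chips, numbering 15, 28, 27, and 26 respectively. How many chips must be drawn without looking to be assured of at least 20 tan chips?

The worst case draws every non-tan chip first: 15 + 27 + 26 = 68.
The next 20 draws are then forced to be tan, giving 68 + 20 = 88.

88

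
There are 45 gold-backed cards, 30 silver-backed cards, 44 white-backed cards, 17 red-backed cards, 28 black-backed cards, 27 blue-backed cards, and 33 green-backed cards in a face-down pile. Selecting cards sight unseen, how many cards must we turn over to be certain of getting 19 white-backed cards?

199

The worst case draws every non-white-backed card first: 45 + 30 + 17 + 28 + 27 + 33 = 180.
The next 19 draws are then forced to be white-backed, giving 180 + 19 = 199.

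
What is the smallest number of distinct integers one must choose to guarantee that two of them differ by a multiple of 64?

65

Two integers differ by a multiple of 64 exactly when they share a remainder mod 64.
There are 64 residue classes mod 64, so 64 integers can all lie in distinct classes.
One more integer must repeat a residue, giving a difference divisible by 64. So n = 64 + 1 = 65.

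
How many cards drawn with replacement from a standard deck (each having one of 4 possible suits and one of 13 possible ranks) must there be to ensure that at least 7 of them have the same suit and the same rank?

There are 4 × 13 = 52 (suit, rank) combinations acting as pigeonholes.
With 52 × 6 = 312 cards drawn with replacement from a standard deck we could place exactly 6 in each, with no (suit, rank) pair reaching 7.
One more forces some (suit, rank) pair to hold 7, so 312 + 1 = 313.

313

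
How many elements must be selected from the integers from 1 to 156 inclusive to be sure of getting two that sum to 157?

Partition {1, …, 156} into 78 pairs: {1,156}, {2,155}, …, {78,79}.
Choosing 78 integers — say the integers 1 through 78 — takes one from each pair and avoids the property.
Choosing 79 forces two into the same pair by pigeonhole, and those sum to 157. So 79.

79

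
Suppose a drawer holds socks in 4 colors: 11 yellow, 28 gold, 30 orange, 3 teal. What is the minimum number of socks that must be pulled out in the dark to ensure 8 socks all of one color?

In the worst case we take at most 7 of each color, but all 3 teal (fewer than 7), giving 7 + 7 + 7 + 3 = 24.
One more sock then forces some color to 8, so 24 + 1 = 25.

25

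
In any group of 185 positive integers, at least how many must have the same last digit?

19

If each of the 10 possible last digits held at most 18, the total would be at most 10 × 18 = 180 < 185, a contradiction.
So at least one holds ⌈185/10⌉ = 19.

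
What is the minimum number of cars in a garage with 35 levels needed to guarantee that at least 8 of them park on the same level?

246

There are 35 levels acting as pigeonholes.
With 35 × 7 = 245 cars we could place exactly 7 in each, with no class reaching 8.
One more forces some class to hold 8, so 245 + 1 = 246.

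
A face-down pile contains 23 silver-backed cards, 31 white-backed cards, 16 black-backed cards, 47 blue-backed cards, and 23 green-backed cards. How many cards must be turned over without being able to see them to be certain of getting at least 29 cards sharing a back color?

119

Treat the 5 back colors as pigeonholes.
In the worst case we take at most 28 of each back color, but all 23 silver-backed, all 16 black-backed, and all 23 green-backed (fewer than 28), giving 23 + 28 + 16 + 28 + 23 = 118.
One more card then forces some back color to 29, so 118 + 1 = 119.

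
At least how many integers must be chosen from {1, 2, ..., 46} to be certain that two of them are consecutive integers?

Partition {1, …, 46} into 23 pairs: {1,2}, {3,4}, …, {45,46}.
Choosing 23 integers — say the 23 even numbers 2, 4, …, 46 — takes one from each pair and avoids the property.
Choosing 24 forces two into the same pair by pigeonhole, and those are consecutive. So 24.

24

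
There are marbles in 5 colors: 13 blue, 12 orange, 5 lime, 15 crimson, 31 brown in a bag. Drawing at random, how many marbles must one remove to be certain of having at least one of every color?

72

The hardest color to obtain is lime: we could draw every other marble first — 76 − 5 = 71 marbles — without a single lime one.
The next draw must be lime, so 71 + 1 = 72.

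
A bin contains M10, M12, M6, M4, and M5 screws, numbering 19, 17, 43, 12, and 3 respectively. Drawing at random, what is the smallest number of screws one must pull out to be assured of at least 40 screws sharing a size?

91

In the worst case we take at most 39 of each size, but all 19 M10, all 17 M12, all 12 M4, and all 3 M5 (fewer than 39), giving 19 + 17 + 39 + 12 + 3 = 90.
One more screw then forces some size to 40, so 90 + 1 = 91.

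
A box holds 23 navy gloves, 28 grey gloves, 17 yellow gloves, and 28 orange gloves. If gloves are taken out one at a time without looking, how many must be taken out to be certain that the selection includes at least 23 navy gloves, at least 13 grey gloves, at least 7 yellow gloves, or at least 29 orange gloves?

69

The worst case stops just short of every target: 22 navy, 12 grey, 6 yellow, 28 orange — 22 + 12 + 6 + 28 = 68 gloves.
One more glove must push some color to its target, so 68 + 1 = 69.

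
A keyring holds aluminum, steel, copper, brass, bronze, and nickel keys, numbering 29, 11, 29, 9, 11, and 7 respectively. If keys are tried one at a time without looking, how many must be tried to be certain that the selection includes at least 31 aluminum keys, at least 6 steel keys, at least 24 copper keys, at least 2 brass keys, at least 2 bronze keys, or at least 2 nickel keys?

Each of the 6 types has its own threshold; avoid all of them simultaneously.
The worst case stops just short of every target: all 29 aluminum, 5 steel, 23 copper, 1 brass, 1 bronze, 1 nickel — 29 + 5 + 23 + 1 + 1 + 1 = 60 keys.
One more key must push some type to its target, so 60 + 1 = 61.

61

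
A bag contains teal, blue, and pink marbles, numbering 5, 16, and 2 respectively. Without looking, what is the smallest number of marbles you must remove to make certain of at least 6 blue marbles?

To avoid blue marbles as long as possible, exhaust the other 2 colors first.
The worst case draws every non-blue marble first: 5 + 2 = 7.
The next 6 draws are then forced to be blue, giving 7 + 6 = 13.

13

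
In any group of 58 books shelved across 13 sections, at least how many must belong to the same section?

5

If each of the 13 sections held at most 4, the total would be at most 13 × 4 = 52 < 58, a contradiction.
So at least one holds ⌈58/13⌉ = 5.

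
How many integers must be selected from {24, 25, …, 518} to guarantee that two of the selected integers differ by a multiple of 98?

99

Use the pigeonhole principle on residue classes: group the integers by remainder mod 98; there are 98 residue classes, each nonempty in this range.
Choosing one from each class (98 integers) avoids any shared remainder.
One more choice must repeat a class, so two differ by a multiple of 98. Hence 98 + 1 = 99.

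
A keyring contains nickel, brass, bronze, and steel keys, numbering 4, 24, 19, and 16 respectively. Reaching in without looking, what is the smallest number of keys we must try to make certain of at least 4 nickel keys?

The worst case draws every non-nickel key first: 24 + 19 + 16 = 59.
The next 4 draws are then forced to be nickel, giving 59 + 4 = 63.

63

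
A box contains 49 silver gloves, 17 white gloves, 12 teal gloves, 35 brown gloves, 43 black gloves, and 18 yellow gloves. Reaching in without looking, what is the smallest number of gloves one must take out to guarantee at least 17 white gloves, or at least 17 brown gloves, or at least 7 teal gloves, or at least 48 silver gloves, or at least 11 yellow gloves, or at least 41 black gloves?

Each of the 6 colors has its own threshold; avoid all of them simultaneously.
The worst case stops just short of every target: 47 silver, 16 white, 6 teal, 16 brown, 40 black, 10 yellow — 47 + 16 + 6 + 16 + 40 + 10 = 135 gloves.
One more glove must push some color to its target, so 135 + 1 = 136.

136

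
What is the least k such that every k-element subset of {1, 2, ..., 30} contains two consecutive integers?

Partition {1, …, 30} into 15 pairs: {1,2}, {3,4}, …, {29,30}.
Choosing 15 integers — say the 15 even numbers 2, 4, …, 30 — takes one from each pair and avoids the property.
Choosing 16 forces two into the same pair by pigeonhole, and those are consecutive. So 16.

16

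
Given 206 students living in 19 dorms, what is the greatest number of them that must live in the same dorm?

11

The 206 students fall into 19 dorms.
If each of the 19 dorms held at most 10, the total would be at most 19 × 10 = 190 < 206, a contradiction.
So at least one holds ⌈206/19⌉ = 11.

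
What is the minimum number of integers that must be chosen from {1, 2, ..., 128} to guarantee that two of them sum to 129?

65

Partition {1, …, 128} into 64 pairs: {1,128}, {2,127}, …, {64,65}.
Choosing 64 integers — say the integers 1 through 64 — takes one from each pair and avoids the property.
Choosing 65 forces two into the same pair by pigeonhole, and those sum to 129. So 65.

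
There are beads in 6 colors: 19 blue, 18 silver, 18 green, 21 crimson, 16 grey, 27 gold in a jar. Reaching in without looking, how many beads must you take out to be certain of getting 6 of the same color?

Treat the 6 colors as pigeonholes.
The worst case takes 5 beads of each color without reaching 6 of any: 6 × 5 = 30.
The next bead must bring some color to 6, so 30 + 1 = 31.

31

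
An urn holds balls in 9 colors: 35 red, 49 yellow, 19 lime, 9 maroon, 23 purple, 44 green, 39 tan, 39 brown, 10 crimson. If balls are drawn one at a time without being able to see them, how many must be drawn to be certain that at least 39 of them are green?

262

To avoid green balls as long as possible, exhaust the other 8 colors first.
The worst case draws every non-green ball first: 35 + 49 + 19 + 9 + 23 + 39 + 39 + 10 = 223.
The next 39 draws are then forced to be green, giving 223 + 39 = 262.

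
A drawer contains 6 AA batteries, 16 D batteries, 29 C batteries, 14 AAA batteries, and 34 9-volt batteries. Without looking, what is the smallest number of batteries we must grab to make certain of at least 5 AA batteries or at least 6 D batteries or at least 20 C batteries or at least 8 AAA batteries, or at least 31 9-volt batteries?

66

Each of the 5 types has its own threshold; avoid all of them simultaneously.
The worst case stops just short of every target: 4 AA, 5 D, 19 C, 7 AAA, 30 9-volt — 4 + 5 + 19 + 7 + 30 = 65 batteries.
One more battery must push some type to its target, so 65 + 1 = 66.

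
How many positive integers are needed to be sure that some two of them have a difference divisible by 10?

11

Two integers differ by a multiple of 10 exactly when they share a remainder mod 10.
There are 10 residue classes mod 10, so 10 integers can all lie in distinct classes.
One more integer must repeat a residue, giving a difference divisible by 10. So n = 10 + 1 = 11.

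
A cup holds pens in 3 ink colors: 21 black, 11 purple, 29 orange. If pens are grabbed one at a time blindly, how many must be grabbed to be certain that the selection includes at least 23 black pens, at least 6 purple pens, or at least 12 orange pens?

The worst case stops just short of every target: all 21 black, 5 purple, 11 orange — 21 + 5 + 11 = 37 pens.
One more pen must push some ink color to its target, so 37 + 1 = 38.

38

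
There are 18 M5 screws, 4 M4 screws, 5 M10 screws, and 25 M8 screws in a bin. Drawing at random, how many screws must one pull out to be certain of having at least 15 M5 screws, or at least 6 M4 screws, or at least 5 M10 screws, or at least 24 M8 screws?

46

Each of the 4 sizes has its own threshold; avoid all of them simultaneously.
The worst case stops just short of every target: 14 M5, all 4 M4, 4 M10, 23 M8 — 14 + 4 + 4 + 23 = 45 screws.
One more screw must push some size to its target, so 45 + 1 = 46.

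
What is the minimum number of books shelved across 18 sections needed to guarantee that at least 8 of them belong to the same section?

127

There are 18 sections acting as pigeonholes.
With 18 × 7 = 126 books we could place exactly 7 in each, with no class reaching 8.
One more forces some class to hold 8, so 126 + 1 = 127.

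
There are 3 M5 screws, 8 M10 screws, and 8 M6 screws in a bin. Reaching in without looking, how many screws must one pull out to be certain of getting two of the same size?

Treat the 3 sizes as pigeonholes.
The worst case takes 1 screw of each size without reaching 2 of any: 3 × 1 = 3.
The next screw must bring some size to 2, so 3 + 1 = 4.

4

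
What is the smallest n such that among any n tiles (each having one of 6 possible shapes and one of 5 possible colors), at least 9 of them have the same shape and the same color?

There are 6 × 5 = 30 (shape, color) combinations acting as pigeonholes.
With 30 × 8 = 240 tiles we could place exactly 8 in each, with no (shape, color) pair reaching 9.
One more forces some (shape, color) pair to hold 9, so 240 + 1 = 241.

241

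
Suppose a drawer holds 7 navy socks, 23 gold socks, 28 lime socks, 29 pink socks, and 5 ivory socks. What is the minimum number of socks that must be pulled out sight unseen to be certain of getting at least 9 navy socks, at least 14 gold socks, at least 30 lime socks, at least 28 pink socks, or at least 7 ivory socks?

The worst case stops just short of every target: all 7 navy, 13 gold, all 28 lime, 27 pink, all 5 ivory — 7 + 13 + 28 + 27 + 5 = 80 socks.
One more sock must push some color to its target, so 80 + 1 = 81.

81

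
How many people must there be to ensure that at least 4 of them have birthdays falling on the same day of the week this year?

22

There are 7 days of the week acting as pigeonholes.
With 7 × 3 = 21 people we could place exactly 3 in each, with no class reaching 4.
One more forces some class to hold 4, so 21 + 1 = 22.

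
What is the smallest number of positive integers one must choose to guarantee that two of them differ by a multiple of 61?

Two integers differ by a multiple of 61 exactly when they share a remainder mod 61.
There are 61 residue classes mod 61, so 61 integers can all lie in distinct classes.
One more integer must repeat a residue, giving a difference divisible by 61. So n = 61 + 1 = 62.

62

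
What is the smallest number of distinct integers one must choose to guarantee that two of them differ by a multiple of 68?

69

Two integers differ by a multiple of 68 exactly when they share a remainder mod 68.
There are 68 residue classes mod 68, so 68 integers can all lie in distinct classes.
One more integer must repeat a residue, giving a difference divisible by 68. So n = 68 + 1 = 69.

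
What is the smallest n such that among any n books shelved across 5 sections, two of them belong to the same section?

6

There are 5 sections acting as pigeonholes.
With 5 books we could place one in each, avoiding any repeat.
One more forces some class to hold 2, so 5 + 1 = 6.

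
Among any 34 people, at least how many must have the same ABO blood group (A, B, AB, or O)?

9

There are 4 ABO blood groups, which serve as the pigeonholes.
If each of the 4 ABO blood groups held at most 8, the total would be at most 4 × 8 = 32 < 34, a contradiction.
So at least one holds ⌈34/4⌉ = 9.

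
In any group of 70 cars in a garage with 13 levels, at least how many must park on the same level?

6

If each of the 13 levels held at most 5, the total would be at most 13 × 5 = 65 < 70, a contradiction.
So at least one holds ⌈70/13⌉ = 6.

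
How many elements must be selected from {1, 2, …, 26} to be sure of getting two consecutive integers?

Partition {1, …, 26} into 13 pairs: {1,2}, {3,4}, …, {25,26}.
Choosing 13 integers — say the 13 even numbers 2, 4, …, 26 — takes one from each pair and avoids the property.
Choosing 14 forces two into the same pair by pigeonhole, and those are consecutive. So 14.

14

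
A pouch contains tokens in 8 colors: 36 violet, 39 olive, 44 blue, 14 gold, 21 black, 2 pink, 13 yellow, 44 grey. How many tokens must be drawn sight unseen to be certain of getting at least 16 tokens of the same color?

105

Treat the 8 colors as pigeonholes.
In the worst case we take at most 15 of each color, but all 14 gold, all 2 pink, and all 13 yellow (fewer than 15), giving 15 + 15 + 15 + 14 + 15 + 2 + 13 + 15 = 104.
One more token then forces some color to 16, so 104 + 1 = 105.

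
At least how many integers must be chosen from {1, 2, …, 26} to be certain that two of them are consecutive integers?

Partition {1, …, 26} into 13 pairs: {1,2}, {3,4}, …, {25,26}.
Choosing 13 integers — say the 13 even numbers 2, 4, …, 26 — takes one from each pair and avoids the property.
Choosing 14 forces two into the same pair by pigeonhole, and those are consecutive. So 14.

14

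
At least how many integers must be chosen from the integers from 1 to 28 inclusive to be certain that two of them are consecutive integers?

Partition {1, …, 28} into 14 pairs: {1,2}, {3,4}, …, {27,28}.
Choosing 14 integers — say the 14 even numbers 2, 4, …, 28 — takes one from each pair and avoids the property.
Choosing 15 forces two into the same pair by pigeonhole, and those are consecutive. So 15.

15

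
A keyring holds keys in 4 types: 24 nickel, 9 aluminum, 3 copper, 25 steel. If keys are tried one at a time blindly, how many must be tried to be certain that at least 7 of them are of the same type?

In the worst case we take at most 6 of each type, but all 3 copper (fewer than 6), giving 6 + 6 + 3 + 6 = 21.
One more key then forces some type to 7, so 21 + 1 = 22.

22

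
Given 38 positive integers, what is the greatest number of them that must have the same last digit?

The 38 positive integers fall into 10 possible last digits.
If each of the 10 possible last digits held at most 3, the total would be at most 10 × 3 = 30 < 38, a contradiction.
So at least one holds ⌈38/10⌉ = 4.

4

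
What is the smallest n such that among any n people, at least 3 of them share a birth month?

25

There are 12 months of the year acting as pigeonholes.
With 12 × 2 = 24 people we could place exactly 2 in each, with no class reaching 3.
One more forces some class to hold 3, so 24 + 1 = 25.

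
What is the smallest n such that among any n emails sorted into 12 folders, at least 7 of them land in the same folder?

There are 12 folders acting as pigeonholes.
With 12 × 6 = 72 emails we could place exactly 6 in each, with no class reaching 7.
One more forces some class to hold 7, so 72 + 1 = 73.

73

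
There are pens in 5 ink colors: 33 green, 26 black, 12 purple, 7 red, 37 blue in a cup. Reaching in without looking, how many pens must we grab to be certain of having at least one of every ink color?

109

The hardest ink color to obtain is red: we could draw every other pen first — 115 − 7 = 108 pens — without a single red one.
The next draw must be red, so 108 + 1 = 109.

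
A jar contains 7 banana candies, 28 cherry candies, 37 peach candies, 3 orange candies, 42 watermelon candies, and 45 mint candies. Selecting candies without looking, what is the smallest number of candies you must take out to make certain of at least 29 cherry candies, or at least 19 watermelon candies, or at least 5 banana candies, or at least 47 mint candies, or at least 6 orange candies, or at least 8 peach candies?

The worst case stops just short of every target: 4 banana, 28 cherry, 7 peach, all 3 orange, 18 watermelon, all 45 mint — 4 + 28 + 7 + 3 + 18 + 45 = 105 candies.
One more candy must push some flavor to its target, so 105 + 1 = 106.

106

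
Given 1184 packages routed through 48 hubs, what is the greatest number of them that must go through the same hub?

25

The 1184 packages fall into 48 hubs.
If each of the 48 hubs held at most 24, the total would be at most 48 × 24 = 1152 < 1184, a contradiction.
So at least one holds ⌈1184/48⌉ = 25.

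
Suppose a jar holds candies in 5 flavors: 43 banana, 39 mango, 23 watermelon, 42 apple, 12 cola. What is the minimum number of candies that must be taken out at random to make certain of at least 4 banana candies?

The worst case draws every non-banana candy first: 39 + 23 + 42 + 12 = 116.
The next 4 draws are then forced to be banana, giving 116 + 4 = 120.

120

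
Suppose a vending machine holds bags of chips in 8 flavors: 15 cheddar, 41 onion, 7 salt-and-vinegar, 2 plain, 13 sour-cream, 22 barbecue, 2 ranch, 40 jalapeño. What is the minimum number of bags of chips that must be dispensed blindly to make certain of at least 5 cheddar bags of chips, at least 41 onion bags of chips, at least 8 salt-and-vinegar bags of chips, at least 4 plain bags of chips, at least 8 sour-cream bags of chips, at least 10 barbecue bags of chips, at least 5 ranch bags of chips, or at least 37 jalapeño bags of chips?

Each of the 8 flavors has its own threshold; avoid all of them simultaneously.
The worst case stops just short of every target: 4 cheddar, 40 onion, 7 salt-and-vinegar, all 2 plain, 7 sour-cream, 9 barbecue, all 2 ranch, 36 jalapeño — 4 + 40 + 7 + 2 + 7 + 9 + 2 + 36 = 107 bags of chips.
One more bag of chips must push some flavor to its target, so 107 + 1 = 108.

108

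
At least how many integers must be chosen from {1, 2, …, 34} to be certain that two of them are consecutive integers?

18

Partition {1, …, 34} into 17 pairs: {1,2}, {3,4}, …, {33,34}.
Choosing 17 integers — say the 17 even numbers 2, 4, …, 34 — takes one from each pair and avoids the property.
Choosing 18 forces two into the same pair by pigeonhole, and those are consecutive. So 18.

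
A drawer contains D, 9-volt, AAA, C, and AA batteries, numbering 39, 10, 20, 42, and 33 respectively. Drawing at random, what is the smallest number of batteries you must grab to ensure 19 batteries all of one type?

In the worst case we take at most 18 of each type, but all 10 9-volt (fewer than 18), giving 18 + 10 + 18 + 18 + 18 = 82.
One more battery then forces some type to 19, so 82 + 1 = 83.

83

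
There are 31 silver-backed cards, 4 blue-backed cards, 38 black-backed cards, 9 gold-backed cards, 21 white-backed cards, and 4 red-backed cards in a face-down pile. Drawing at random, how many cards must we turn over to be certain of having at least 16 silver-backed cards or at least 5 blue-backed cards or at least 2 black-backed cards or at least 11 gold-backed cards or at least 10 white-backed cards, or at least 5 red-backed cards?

43

The worst case stops just short of every target: 15 silver-backed, 4 blue-backed, 1 black-backed, all 9 gold-backed, 9 white-backed, 4 red-backed — 15 + 4 + 1 + 9 + 9 + 4 = 42 cards.
One more card must push some back color to its target, so 42 + 1 = 43.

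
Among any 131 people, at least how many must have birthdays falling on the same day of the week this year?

If each of the 7 days of the week held at most 18, the total would be at most 7 × 18 = 126 < 131, a contradiction.
So at least one holds ⌈131/7⌉ = 19.

19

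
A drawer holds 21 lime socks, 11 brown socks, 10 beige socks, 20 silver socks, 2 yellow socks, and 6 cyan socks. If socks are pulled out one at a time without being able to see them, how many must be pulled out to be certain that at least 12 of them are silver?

The worst case draws every non-silver sock first: 21 + 11 + 10 + 2 + 6 = 50.
The next 12 draws are then forced to be silver, giving 50 + 12 = 62.

62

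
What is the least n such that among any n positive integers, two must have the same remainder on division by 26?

Two integers differ by a multiple of 26 exactly when they share a remainder mod 26.
There are 26 residue classes mod 26, so 26 integers can all lie in distinct classes.
One more integer must repeat a residue, giving a difference divisible by 26. So n = 26 + 1 = 27.

27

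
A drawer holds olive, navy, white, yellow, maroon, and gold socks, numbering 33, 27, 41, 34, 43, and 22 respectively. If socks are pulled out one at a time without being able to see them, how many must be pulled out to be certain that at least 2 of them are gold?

To avoid gold socks as long as possible, exhaust the other 5 colors first.
The worst case draws every non-gold sock first: 33 + 27 + 41 + 34 + 43 = 178.
The next 2 draws are then forced to be gold, giving 178 + 2 = 180.

180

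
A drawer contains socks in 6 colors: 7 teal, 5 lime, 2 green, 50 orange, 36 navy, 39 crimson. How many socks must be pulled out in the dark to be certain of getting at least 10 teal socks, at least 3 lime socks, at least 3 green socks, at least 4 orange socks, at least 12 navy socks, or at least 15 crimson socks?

40

The worst case stops just short of every target: all 7 teal, 2 lime, 2 green, 3 orange, 11 navy, 14 crimson — 7 + 2 + 2 + 3 + 11 + 14 = 39 socks.
One more sock must push some color to its target, so 39 + 1 = 40.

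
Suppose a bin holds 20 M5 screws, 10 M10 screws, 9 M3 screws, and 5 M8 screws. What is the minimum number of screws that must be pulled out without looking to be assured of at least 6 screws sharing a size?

21

Treat the 4 sizes as pigeonholes.
The worst case takes 5 screws of each size without reaching 6 of any: 4 × 5 = 20.
The next screw must bring some size to 6, so 20 + 1 = 21.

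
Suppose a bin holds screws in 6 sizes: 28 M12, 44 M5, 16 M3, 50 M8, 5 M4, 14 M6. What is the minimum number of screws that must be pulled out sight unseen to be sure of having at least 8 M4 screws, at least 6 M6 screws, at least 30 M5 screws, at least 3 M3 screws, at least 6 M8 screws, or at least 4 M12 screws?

50

The worst case stops just short of every target: 3 M12, 29 M5, 2 M3, 5 M8, all 5 M4, 5 M6 — 3 + 29 + 2 + 5 + 5 + 5 = 49 screws.
One more screw must push some size to its target, so 49 + 1 = 50.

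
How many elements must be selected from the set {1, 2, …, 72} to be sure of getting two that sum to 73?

Partition {1, …, 72} into 36 pairs: {1,72}, {2,71}, …, {36,37}.
Choosing 36 integers — say the integers 1 through 36 — takes one from each pair and avoids the property.
Choosing 37 forces two into the same pair by pigeonhole, and those sum to 73. So 37.

37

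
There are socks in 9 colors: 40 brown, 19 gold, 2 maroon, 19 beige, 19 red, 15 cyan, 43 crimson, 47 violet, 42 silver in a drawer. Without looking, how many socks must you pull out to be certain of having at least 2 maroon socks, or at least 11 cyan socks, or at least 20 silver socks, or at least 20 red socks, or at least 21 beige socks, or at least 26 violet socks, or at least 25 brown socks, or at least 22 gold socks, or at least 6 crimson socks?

The worst case stops just short of every target: 24 brown, all 19 gold, 1 maroon, all 19 beige, 19 red, 10 cyan, 5 crimson, 25 violet, 19 silver — 24 + 19 + 1 + 19 + 19 + 10 + 5 + 25 + 19 = 141 socks.
One more sock must push some color to its target, so 141 + 1 = 142.

142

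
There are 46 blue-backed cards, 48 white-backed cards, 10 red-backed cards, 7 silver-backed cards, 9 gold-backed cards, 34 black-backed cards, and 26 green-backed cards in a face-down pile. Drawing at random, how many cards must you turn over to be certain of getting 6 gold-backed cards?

The worst case draws every non-gold-backed card first: 46 + 48 + 10 + 7 + 34 + 26 = 171.
The next 6 draws are then forced to be gold-backed, giving 171 + 6 = 177.

177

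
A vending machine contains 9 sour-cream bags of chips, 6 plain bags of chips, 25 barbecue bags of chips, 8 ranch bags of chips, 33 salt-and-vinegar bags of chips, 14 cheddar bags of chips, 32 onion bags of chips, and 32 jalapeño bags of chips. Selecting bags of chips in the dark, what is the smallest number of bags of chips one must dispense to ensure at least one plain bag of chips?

154

To avoid plain bags of chips as long as possible, exhaust the other 7 flavors first.
The worst case draws every non-plain bag of chips first: 9 + 25 + 8 + 33 + 14 + 32 + 32 = 153.
The next draw is then forced to be plain, giving 153 + 1 = 154.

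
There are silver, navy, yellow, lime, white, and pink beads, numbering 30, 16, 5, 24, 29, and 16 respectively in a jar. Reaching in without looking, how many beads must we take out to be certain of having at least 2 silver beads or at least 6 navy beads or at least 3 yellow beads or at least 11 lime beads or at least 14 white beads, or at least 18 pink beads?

48

Each of the 6 colors has its own threshold; avoid all of them simultaneously.
The worst case stops just short of every target: 1 silver, 5 navy, 2 yellow, 10 lime, 13 white, all 16 pink — 1 + 5 + 2 + 10 + 13 + 16 = 47 beads.
One more bead must push some color to its target, so 47 + 1 = 48.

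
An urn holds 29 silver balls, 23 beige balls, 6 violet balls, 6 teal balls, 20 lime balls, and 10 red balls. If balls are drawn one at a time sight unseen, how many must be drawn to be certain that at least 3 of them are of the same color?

The worst case takes 2 balls of each color without reaching 3 of any: 6 × 2 = 12.
The next ball must bring some color to 3, so 12 + 1 = 13.

13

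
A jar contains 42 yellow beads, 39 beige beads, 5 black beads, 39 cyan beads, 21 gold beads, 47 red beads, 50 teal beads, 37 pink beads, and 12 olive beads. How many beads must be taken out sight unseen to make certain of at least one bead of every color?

288

The hardest color to obtain is black: we could draw every other bead first — 292 − 5 = 287 beads — without a single black one.
The next draw must be black, so 287 + 1 = 288.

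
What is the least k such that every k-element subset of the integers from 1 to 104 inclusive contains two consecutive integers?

53

Partition {1, …, 104} into 52 pairs: {1,2}, {3,4}, …, {103,104}.
Choosing 52 integers — say the 52 even numbers 2, 4, …, 104 — takes one from each pair and avoids the property.
Choosing 53 forces two into the same pair by pigeonhole, and those are consecutive. So 53.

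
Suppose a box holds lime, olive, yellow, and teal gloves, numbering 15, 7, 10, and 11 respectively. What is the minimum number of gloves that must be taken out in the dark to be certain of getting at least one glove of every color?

The hardest color to obtain is olive: we could draw every other glove first — 43 − 7 = 36 gloves — without a single olive one.
The next draw must be olive, so 36 + 1 = 37.

37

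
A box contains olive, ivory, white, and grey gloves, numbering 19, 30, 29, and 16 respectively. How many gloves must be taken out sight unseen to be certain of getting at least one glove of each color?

79

The hardest color to obtain is grey: we could draw every other glove first — 94 − 16 = 78 gloves — without a single grey one.
The next draw must be grey, so 78 + 1 = 79.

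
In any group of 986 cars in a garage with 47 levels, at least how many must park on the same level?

If each of the 47 levels held at most 20, the total would be at most 47 × 20 = 940 < 986, a contradiction.
So at least one holds ⌈986/47⌉ = 21.

21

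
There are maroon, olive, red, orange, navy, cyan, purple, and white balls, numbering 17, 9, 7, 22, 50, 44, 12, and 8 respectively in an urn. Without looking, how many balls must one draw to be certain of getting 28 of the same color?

Treat the 8 colors as pigeonholes.
In the worst case we take at most 27 of each color, but all 17 maroon, all 9 olive, all 7 red, all 22 orange, all 12 purple, and all 8 white (fewer than 27), giving 17 + 9 + 7 + 22 + 27 + 27 + 12 + 8 = 129.
One more ball then forces some color to 28, so 129 + 1 = 130.

130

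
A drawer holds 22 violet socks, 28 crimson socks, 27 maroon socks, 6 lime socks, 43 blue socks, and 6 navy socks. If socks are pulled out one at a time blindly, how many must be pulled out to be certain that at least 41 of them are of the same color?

In the worst case we take at most 40 of each color, but all 22 violet, all 28 crimson, all 27 maroon, all 6 lime, and all 6 navy (fewer than 40), giving 22 + 28 + 27 + 6 + 40 + 6 = 129.
One more sock then forces some color to 41, so 129 + 1 = 130.

130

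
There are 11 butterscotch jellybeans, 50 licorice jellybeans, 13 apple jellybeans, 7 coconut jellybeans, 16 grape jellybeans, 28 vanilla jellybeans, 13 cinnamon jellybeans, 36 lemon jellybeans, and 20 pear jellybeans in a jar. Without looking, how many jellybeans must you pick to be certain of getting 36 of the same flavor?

179

Treat the 9 flavors as pigeonholes.
In the worst case we take at most 35 of each flavor, but all 11 butterscotch, all 13 apple, all 7 coconut, all 16 grape, all 28 vanilla, all 13 cinnamon, and all 20 pear (fewer than 35), giving 11 + 35 + 13 + 7 + 16 + 28 + 13 + 35 + 20 = 178.
One more jellybean then forces some flavor to 36, so 178 + 1 = 179.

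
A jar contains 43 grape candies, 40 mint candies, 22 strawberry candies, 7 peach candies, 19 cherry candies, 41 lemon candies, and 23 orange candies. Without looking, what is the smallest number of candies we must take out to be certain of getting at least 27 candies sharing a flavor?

150

In the worst case we take at most 26 of each flavor, but all 22 strawberry, all 7 peach, all 19 cherry, and all 23 orange (fewer than 26), giving 26 + 26 + 22 + 7 + 19 + 26 + 23 = 149.
One more candy then forces some flavor to 27, so 149 + 1 = 150.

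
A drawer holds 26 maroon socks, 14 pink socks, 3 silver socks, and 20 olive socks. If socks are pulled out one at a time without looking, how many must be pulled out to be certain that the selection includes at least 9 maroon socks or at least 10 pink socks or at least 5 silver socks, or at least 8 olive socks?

The worst case stops just short of every target: 8 maroon, 9 pink, all 3 silver, 7 olive — 8 + 9 + 3 + 7 = 27 socks.
One more sock must push some color to its target, so 27 + 1 = 28.

28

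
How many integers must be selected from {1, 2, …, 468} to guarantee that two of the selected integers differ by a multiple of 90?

Use the pigeonhole principle on residue classes: group the integers by remainder mod 90; there are 90 residue classes, each nonempty in this range.
Choosing one from each class (90 integers) avoids any shared remainder.
One more choice must repeat a class, so two differ by a multiple of 90. Hence 90 + 1 = 91.

91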